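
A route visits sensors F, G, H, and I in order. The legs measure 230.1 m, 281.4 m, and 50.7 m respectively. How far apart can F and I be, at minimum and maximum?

The maximum is all hops collinear in one direction: 230.1 + 281.4 + 50.7 = 562.2.
The longest hop is 281.4; the others sum to 280.8. Folding the others back against it leaves at least 281.4 − 280.8 = 0.6.

0.6 ≤ FI ≤ 562.2 m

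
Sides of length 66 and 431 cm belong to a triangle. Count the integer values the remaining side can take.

The third side lies in the open interval (365, 497).
Integers from 366 to 496 inclusive: 496 − 366 + 1 = 131.

131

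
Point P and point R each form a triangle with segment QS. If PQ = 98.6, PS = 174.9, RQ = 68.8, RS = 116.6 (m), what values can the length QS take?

From triangle PQS: |98.6 − 174.9| < QS < 98.6 + 174.9, i.e. 76.3 < QS < 273.5.
From triangle RQS: 47.8 < QS < 185.4.
Both must hold, so QS lies in the intersection.

76.3 < QS < 185.4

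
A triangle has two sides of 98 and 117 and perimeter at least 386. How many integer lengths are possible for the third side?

44

Triangle inequality: 19 < x < 215. Perimeter ≥ 386 gives x ≥ 386 − 98 − 117 = 171.
So 171 ≤ x < 215; integers 171 through 214: 44 values.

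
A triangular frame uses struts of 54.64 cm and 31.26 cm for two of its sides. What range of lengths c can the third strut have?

23.38 < c < 85.90

By the triangle inequality, c must be less than 54.64 + 31.26 = 85.90 and greater than |54.64 − 31.26| = 23.38.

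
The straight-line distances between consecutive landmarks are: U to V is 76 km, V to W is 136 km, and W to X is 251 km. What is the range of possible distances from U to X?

39 ≤ UX ≤ 463 km

The maximum is all hops collinear in one direction: 76 + 136 + 251 = 463.
The longest hop is 251; the others sum to 212. Folding the others back against it leaves at least 251 − 212 = 39.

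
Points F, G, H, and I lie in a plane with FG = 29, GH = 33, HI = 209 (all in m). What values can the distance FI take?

147 ≤ FI ≤ 271 m

The maximum is all hops collinear in one direction: 29 + 33 + 209 = 271.
The longest hop is 209; the others sum to 62. Folding the others back against it leaves at least 209 − 62 = 147.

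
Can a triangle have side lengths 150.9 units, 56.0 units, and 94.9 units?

The two shorter sides sum to 150.9, exactly equal to the longest side 150.9.
That gives only a degenerate (flat) triangle — the inequality must be strict.

No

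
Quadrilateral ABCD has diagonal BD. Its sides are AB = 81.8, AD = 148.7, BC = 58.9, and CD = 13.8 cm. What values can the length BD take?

From triangle ABD: |81.8 − 148.7| < BD < 81.8 + 148.7, i.e. 66.9 < BD < 230.5.
From triangle CBD: 45.1 < BD < 72.7.
Both must hold, so BD lies in the intersection.

66.9 < BD < 72.7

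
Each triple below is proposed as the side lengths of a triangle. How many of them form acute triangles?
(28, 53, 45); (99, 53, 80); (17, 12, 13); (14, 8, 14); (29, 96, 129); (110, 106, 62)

3

(28,53,45): 28²+45² = 2809 = 53² → right
(99,53,80): 53²+80² = 9209 < 9801 = 99² → obtuse
(17,12,13): 12²+13² = 313 > 289 = 17² → acute
(14,8,14): 8²+14² = 260 > 196 = 14² → acute
(29,96,129): 29+96 ≤ 129, not a triangle
(110,106,62): 62²+106² = 15080 > 12100 = 110² → acute
3 of the 6 are acute.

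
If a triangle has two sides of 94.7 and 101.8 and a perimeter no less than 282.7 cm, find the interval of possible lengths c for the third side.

86.2 ≤ c < 196.5

Triangle inequality alone gives 7.1 < c < 196.5.
The perimeter condition gives c ≥ 282.7 − 94.7 − 101.8 = 86.2.
Intersecting the two: 86.2 ≤ c < 196.5.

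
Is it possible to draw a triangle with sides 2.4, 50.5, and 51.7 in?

The longest side is 51.7, and the other two sum to 52.9.
Since 52.9 > 51.7, the triangle inequality holds.

Yes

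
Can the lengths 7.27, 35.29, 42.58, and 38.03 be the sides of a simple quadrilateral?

A quadrilateral exists iff every side is shorter than the sum of the others — equivalently, the longest side is less than the sum of the rest.
Longest side 42.58 < 80.59 (sum of the remaining 3), so yes.

Yes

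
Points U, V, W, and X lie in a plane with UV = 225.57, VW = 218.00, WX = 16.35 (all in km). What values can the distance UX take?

The maximum is all hops collinear in one direction: 225.57 + 218.00 + 16.35 = 459.92.
The longest hop is 225.57; the others sum to 234.35. Since 225.57 ≤ 234.35, the path can fold back on itself completely, so the minimum distance is 0.

0 ≤ UX ≤ 459.92 km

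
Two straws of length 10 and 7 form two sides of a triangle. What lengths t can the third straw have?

By the triangle inequality, t must be less than 10 + 7 = 17 and greater than |10 − 7| = 3.

3 < t < 17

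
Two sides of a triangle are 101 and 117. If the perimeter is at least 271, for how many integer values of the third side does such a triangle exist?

Triangle inequality: 16 < x < 218. Perimeter ≥ 271 gives x ≥ 271 − 101 − 117 = 53.
So 53 ≤ x < 218; integers 53 through 217: 165 values.

165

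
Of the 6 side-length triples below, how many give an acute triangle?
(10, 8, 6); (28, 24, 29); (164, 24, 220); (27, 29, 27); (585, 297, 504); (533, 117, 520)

(10,8,6): 6²+8² = 100 = 10² → right
(28,24,29): 24²+28² = 1360 > 841 = 29² → acute
(164,24,220): 24+164 ≤ 220, not a triangle
(27,29,27): 27²+27² = 1458 > 841 = 29² → acute
(585,297,504): 297²+504² = 342225 = 585² → right
(533,117,520): 117²+520² = 284089 = 533² → right
2 of the 6 are acute.

2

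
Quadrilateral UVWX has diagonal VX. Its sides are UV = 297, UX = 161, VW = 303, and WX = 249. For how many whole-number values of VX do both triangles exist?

From triangle UVX: 136 < VX < 458.
From triangle WVX: 54 < VX < 552.
Intersection: 136 < VX < 458, so integers 137 through 457: 321 values.

321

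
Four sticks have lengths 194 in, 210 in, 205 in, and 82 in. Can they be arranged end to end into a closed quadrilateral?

Yes

A quadrilateral exists iff every side is shorter than the sum of the others — equivalently, the longest side is less than the sum of the rest.
Longest side 210 < 481 (sum of the remaining 3), so yes.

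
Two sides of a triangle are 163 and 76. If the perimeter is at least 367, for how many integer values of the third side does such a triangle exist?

Triangle inequality: 87 < x < 239. Perimeter ≥ 367 gives x ≥ 367 − 163 − 76 = 128.
So 128 ≤ x < 239; integers 128 through 238: 111 values.

111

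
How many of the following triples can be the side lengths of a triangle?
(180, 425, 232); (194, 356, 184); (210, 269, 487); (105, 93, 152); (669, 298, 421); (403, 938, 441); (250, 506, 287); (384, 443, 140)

5

(180,232,425): 180+232 ≤ 425 → not valid
(184,194,356): 184+194 > 356 → valid
(210,269,487): 210+269 ≤ 487 → not valid
(93,105,152): 93+105 > 152 → valid
(298,421,669): 298+421 > 669 → valid
(403,441,938): 403+441 ≤ 938 → not valid
(250,287,506): 250+287 > 506 → valid
(140,384,443): 140+384 > 443 → valid
5 of the 8 triples form a triangle.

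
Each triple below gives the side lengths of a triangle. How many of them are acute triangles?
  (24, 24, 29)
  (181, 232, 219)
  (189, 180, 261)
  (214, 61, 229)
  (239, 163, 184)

3

(24,24,29): 24²+24² = 1152 > 841 = 29² → acute
(181,232,219): 181²+219² = 80722 > 53824 = 232² → acute
(189,180,261): 180²+189² = 68121 = 261² → right
(214,61,229): 61²+214² = 49517 < 52441 = 229² → obtuse
(239,163,184): 163²+184² = 60425 > 57121 = 239² → acute
3 of the 5 are acute.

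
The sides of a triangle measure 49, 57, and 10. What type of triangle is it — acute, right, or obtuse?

Compare the square of the longest side to the sum of squares of the other two: 10² + 49² = 2501 < 3249 = 57².

obtuse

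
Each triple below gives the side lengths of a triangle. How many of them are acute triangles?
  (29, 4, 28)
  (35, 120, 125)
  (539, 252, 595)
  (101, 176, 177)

(29,4,28): 4²+28² = 800 < 841 = 29² → obtuse
(35,120,125): 35²+120² = 15625 = 125² → right
(539,252,595): 252²+539² = 354025 = 595² → right
(101,176,177): 101²+176² = 41177 > 31329 = 177² → acute
1 of the 4 is acute.

1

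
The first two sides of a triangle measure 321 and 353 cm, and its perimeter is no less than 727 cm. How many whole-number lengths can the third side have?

621

Triangle inequality: 32 < x < 674. Perimeter ≥ 727 gives x ≥ 727 − 321 − 353 = 53.
So 53 ≤ x < 674; integers 53 through 673: 621 values.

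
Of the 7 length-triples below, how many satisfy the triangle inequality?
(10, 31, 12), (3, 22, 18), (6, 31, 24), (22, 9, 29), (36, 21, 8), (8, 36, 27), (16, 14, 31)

(10,12,31): 10+12 ≤ 31 → not valid
(3,18,22): 3+18 ≤ 22 → not valid
(6,24,31): 6+24 ≤ 31 → not valid
(9,22,29): 9+22 > 29 → valid
(8,21,36): 8+21 ≤ 36 → not valid
(8,27,36): 8+27 ≤ 36 → not valid
(14,16,31): 14+16 ≤ 31 → not valid
1 of the 7 triples forms a triangle.

1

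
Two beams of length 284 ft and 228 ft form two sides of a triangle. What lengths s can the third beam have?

By the triangle inequality, s must be less than 284 + 228 = 512 and greater than |284 − 228| = 56.

56 < s < 512 (ft)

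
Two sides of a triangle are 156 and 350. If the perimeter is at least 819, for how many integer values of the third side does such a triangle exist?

Triangle inequality: 194 < x < 506. Perimeter ≥ 819 gives x ≥ 819 − 156 − 350 = 313.
So 313 ≤ x < 506; integers 313 through 505: 193 values.

193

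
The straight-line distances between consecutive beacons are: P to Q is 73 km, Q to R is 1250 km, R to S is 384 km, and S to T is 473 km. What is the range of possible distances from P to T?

320 ≤ PT ≤ 2180 km

The maximum is all hops collinear in one direction: 73 + 1250 + 384 + 473 = 2180.
The longest hop is 1250; the others sum to 930. Folding the others back against it leaves at least 1250 − 930 = 320.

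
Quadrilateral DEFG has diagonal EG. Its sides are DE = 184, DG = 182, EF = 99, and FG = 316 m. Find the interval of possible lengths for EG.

From triangle DEG: |184 − 182| < EG < 184 + 182, i.e. 2 < EG < 366.
From triangle FEG: 217 < EG < 415.
Both must hold, so EG lies in the intersection.

217 < EG < 366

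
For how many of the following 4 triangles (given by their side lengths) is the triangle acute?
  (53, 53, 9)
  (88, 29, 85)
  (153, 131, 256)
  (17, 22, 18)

3

(53,53,9): 9²+53² = 2890 > 2809 = 53² → acute
(88,29,85): 29²+85² = 8066 > 7744 = 88² → acute
(153,131,256): 131²+153² = 40570 < 65536 = 256² → obtuse
(17,22,18): 17²+18² = 613 > 484 = 22² → acute
3 of the 4 are acute.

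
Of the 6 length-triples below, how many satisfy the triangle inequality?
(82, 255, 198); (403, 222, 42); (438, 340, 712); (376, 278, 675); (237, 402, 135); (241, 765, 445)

2

(82,198,255): 82+198 > 255 → valid
(42,222,403): 42+222 ≤ 403 → not valid
(340,438,712): 340+438 > 712 → valid
(278,376,675): 278+376 ≤ 675 → not valid
(135,237,402): 135+237 ≤ 402 → not valid
(241,445,765): 241+445 ≤ 765 → not valid
2 of the 6 triples form a triangle.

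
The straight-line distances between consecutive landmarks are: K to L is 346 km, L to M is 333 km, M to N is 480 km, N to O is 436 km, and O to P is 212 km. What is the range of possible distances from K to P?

0 ≤ KP ≤ 1807 km

The maximum is all hops collinear in one direction: 346 + 333 + 480 + 436 + 212 = 1807.
The longest hop is 480; the others sum to 1327. Since 480 ≤ 1327, the path can fold back on itself completely, so the minimum distance is 0.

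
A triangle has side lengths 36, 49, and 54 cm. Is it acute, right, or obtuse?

Compare the square of the longest side to the sum of squares of the other two: 36² + 49² = 3697 > 2916 = 54².

acute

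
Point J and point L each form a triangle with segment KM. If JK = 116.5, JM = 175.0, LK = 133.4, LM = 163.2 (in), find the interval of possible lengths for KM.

From triangle JKM: |116.5 − 175.0| < KM < 116.5 + 175.0, i.e. 58.5 < KM < 291.5.
From triangle LKM: 29.8 < KM < 296.6.
Both must hold, so KM lies in the intersection.

58.5 < KM < 291.5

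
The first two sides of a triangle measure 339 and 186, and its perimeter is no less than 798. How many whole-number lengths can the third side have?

Triangle inequality: 153 < x < 525. Perimeter ≥ 798 gives x ≥ 798 − 339 − 186 = 273.
So 273 ≤ x < 525; integers 273 through 524: 252 values.

252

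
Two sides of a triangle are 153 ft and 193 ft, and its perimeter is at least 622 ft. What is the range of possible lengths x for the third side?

276 ≤ x < 346

Triangle inequality alone gives 40 < x < 346.
The perimeter condition gives x ≥ 622 − 153 − 193 = 276.
Intersecting the two: 276 ≤ x < 346.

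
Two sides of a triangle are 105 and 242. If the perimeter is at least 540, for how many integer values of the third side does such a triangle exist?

154

Triangle inequality: 137 < x < 347. Perimeter ≥ 540 gives x ≥ 540 − 105 − 242 = 193.
So 193 ≤ x < 347; integers 193 through 346: 154 values.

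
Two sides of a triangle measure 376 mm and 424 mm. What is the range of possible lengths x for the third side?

48 < x < 800 (mm)

By the triangle inequality, x must be less than 376 + 424 = 800 and greater than |376 − 424| = 48.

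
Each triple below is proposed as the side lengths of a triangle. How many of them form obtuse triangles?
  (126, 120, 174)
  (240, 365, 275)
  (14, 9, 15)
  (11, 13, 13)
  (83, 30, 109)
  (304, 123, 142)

1

(126,120,174): 120²+126² = 30276 = 174² → right
(240,365,275): 240²+275² = 133225 = 365² → right
(14,9,15): 9²+14² = 277 > 225 = 15² → acute
(11,13,13): 11²+13² = 290 > 169 = 13² → acute
(83,30,109): 30²+83² = 7789 < 11881 = 109² → obtuse
(304,123,142): 123+142 ≤ 304, not a triangle
1 of the 6 is obtuse.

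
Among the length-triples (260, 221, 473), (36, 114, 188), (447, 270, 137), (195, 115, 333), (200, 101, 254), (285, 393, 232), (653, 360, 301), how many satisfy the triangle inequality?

(221,260,473): 221+260 > 473 → valid
(36,114,188): 36+114 ≤ 188 → not valid
(137,270,447): 137+270 ≤ 447 → not valid
(115,195,333): 115+195 ≤ 333 → not valid
(101,200,254): 101+200 > 254 → valid
(232,285,393): 232+285 > 393 → valid
(301,360,653): 301+360 > 653 → valid
4 of the 7 triples form a triangle.

4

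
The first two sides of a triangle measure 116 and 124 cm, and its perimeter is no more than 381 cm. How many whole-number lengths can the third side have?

133

Triangle inequality: 8 < x < 240. Perimeter ≤ 381 gives x ≤ 381 − 116 − 124 = 141.
So 8 < x ≤ 141; integers 9 through 141: 133 values.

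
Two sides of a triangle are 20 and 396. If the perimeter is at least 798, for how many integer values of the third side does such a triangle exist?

Triangle inequality: 376 < x < 416. Perimeter ≥ 798 gives x ≥ 798 − 20 − 396 = 382.
So 382 ≤ x < 416; integers 382 through 415: 34 values.

34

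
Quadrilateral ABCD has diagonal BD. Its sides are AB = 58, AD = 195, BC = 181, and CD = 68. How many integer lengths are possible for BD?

111

From triangle ABD: 137 < BD < 253.
From triangle CBD: 113 < BD < 249.
Intersection: 137 < BD < 249, so integers 138 through 248: 111 values.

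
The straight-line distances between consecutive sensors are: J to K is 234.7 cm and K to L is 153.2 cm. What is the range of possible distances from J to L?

81.5 ≤ JL ≤ 387.9 cm

By the triangle inequality, |234.7 − 153.2| ≤ JL ≤ 234.7 + 153.2.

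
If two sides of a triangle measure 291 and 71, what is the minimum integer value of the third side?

221

The third side must be strictly greater than |291 − 71| = 220.
The smallest integer above 220 is 221.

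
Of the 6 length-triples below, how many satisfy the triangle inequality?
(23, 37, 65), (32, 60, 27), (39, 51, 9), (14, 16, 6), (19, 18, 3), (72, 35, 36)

(23,37,65): 23+37 ≤ 65 → not valid
(27,32,60): 27+32 ≤ 60 → not valid
(9,39,51): 9+39 ≤ 51 → not valid
(6,14,16): 6+14 > 16 → valid
(3,18,19): 3+18 > 19 → valid
(35,36,72): 35+36 ≤ 72 → not valid
2 of the 6 triples form a triangle.

2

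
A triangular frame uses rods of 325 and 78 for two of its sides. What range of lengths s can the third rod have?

247 < s < 403

By the triangle inequality, s must be less than 325 + 78 = 403 and greater than |325 − 78| = 247.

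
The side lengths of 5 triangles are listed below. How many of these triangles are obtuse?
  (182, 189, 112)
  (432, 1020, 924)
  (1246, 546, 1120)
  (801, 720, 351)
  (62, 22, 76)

(182,189,112): 112²+182² = 45668 > 35721 = 189² → acute
(432,1020,924): 432²+924² = 1040400 = 1020² → right
(1246,546,1120): 546²+1120² = 1552516 = 1246² → right
(801,720,351): 351²+720² = 641601 = 801² → right
(62,22,76): 22²+62² = 4328 < 5776 = 76² → obtuse
1 of the 5 is obtuse.

1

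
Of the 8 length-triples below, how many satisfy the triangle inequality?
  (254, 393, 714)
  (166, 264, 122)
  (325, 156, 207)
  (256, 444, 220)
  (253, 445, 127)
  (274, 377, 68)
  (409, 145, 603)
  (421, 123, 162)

(254,393,714): 254+393 ≤ 714 → not valid
(122,166,264): 122+166 > 264 → valid
(156,207,325): 156+207 > 325 → valid
(220,256,444): 220+256 > 444 → valid
(127,253,445): 127+253 ≤ 445 → not valid
(68,274,377): 68+274 ≤ 377 → not valid
(145,409,603): 145+409 ≤ 603 → not valid
(123,162,421): 123+162 ≤ 421 → not valid
3 of the 8 triples form a triangle.

3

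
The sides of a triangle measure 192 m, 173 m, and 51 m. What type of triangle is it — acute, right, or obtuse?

Compare the square of the longest side to the sum of squares of the other two: 51² + 173² = 32530 < 36864 = 192².

obtuse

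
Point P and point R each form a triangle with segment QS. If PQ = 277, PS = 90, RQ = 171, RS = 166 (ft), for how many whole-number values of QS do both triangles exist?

From triangle PQS: 187 < QS < 367.
From triangle RQS: 5 < QS < 337.
Intersection: 187 < QS < 337, so integers 188 through 336: 149 values.

149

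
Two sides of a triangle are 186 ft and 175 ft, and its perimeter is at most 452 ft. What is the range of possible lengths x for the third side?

Triangle inequality alone gives 11 < x < 361.
The perimeter condition gives x ≤ 452 − 186 − 175 = 91.
Intersecting the two: 11 < x ≤ 91.

11 < x ≤ 91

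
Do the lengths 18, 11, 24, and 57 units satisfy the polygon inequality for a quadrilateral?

No

For a quadrilateral, each side must be shorter than the sum of the others.
Here the longest side is 57, but the remaining 3 sides sum to only 53.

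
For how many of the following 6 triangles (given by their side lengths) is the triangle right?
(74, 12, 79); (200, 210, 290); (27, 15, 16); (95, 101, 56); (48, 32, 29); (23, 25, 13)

1

(74,12,79): 12²+74² = 5620 < 6241 = 79² → obtuse
(200,210,290): 200²+210² = 84100 = 290² → right
(27,15,16): 15²+16² = 481 < 729 = 27² → obtuse
(95,101,56): 56²+95² = 12161 > 10201 = 101² → acute
(48,32,29): 29²+32² = 1865 < 2304 = 48² → obtuse
(23,25,13): 13²+23² = 698 > 625 = 25² → acute
1 of the 6 is right.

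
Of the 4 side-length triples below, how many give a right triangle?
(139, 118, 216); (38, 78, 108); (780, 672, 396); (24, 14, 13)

(139,118,216): 118²+139² = 33245 < 46656 = 216² → obtuse
(38,78,108): 38²+78² = 7528 < 11664 = 108² → obtuse
(780,672,396): 396²+672² = 608400 = 780² → right
(24,14,13): 13²+14² = 365 < 576 = 24² → obtuse
1 of the 4 is right.

1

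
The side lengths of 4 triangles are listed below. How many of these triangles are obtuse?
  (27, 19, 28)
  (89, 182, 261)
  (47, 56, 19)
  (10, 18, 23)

3

(27,19,28): 19²+27² = 1090 > 784 = 28² → acute
(89,182,261): 89²+182² = 41045 < 68121 = 261² → obtuse
(47,56,19): 19²+47² = 2570 < 3136 = 56² → obtuse
(10,18,23): 10²+18² = 424 < 529 = 23² → obtuse
3 of the 4 are obtuse.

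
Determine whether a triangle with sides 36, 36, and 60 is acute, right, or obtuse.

obtuse

Compare the square of the longest side to the sum of squares of the other two: 36² + 36² = 2592 < 3600 = 60².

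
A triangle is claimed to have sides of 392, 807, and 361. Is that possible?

No

The longest side is 807, but the other two sum to only 753.
753 < 807, so the triangle inequality fails.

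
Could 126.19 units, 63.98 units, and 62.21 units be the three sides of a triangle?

The two shorter sides sum to 126.19, exactly equal to the longest side 126.19.
That gives only a degenerate (flat) triangle — the inequality must be strict.

No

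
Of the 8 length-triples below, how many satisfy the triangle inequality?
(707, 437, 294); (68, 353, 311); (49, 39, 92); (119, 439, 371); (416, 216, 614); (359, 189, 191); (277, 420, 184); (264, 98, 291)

7

(294,437,707): 294+437 > 707 → valid
(68,311,353): 68+311 > 353 → valid
(39,49,92): 39+49 ≤ 92 → not valid
(119,371,439): 119+371 > 439 → valid
(216,416,614): 216+416 > 614 → valid
(189,191,359): 189+191 > 359 → valid
(184,277,420): 184+277 > 420 → valid
(98,264,291): 98+264 > 291 → valid
7 of the 8 triples form a triangle.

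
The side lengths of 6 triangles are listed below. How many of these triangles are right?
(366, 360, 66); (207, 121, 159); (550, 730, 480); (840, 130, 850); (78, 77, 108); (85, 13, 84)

4

(366,360,66): 66²+360² = 133956 = 366² → right
(207,121,159): 121²+159² = 39922 < 42849 = 207² → obtuse
(550,730,480): 480²+550² = 532900 = 730² → right
(840,130,850): 130²+840² = 722500 = 850² → right
(78,77,108): 77²+78² = 12013 > 11664 = 108² → acute
(85,13,84): 13²+84² = 7225 = 85² → right
4 of the 6 are right.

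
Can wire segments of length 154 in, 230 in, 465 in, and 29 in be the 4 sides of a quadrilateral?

No

For a quadrilateral, each side must be shorter than the sum of the others.
Here the longest side is 465, but the remaining 3 sides sum to only 413.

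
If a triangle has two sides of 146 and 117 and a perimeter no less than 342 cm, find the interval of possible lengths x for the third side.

Triangle inequality alone gives 29 < x < 263.
The perimeter condition gives x ≥ 342 − 146 − 117 = 79.
Intersecting the two: 79 ≤ x < 263.

79 ≤ x < 263 cm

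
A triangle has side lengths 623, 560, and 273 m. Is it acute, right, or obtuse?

Compare the square of the longest side to the sum of squares of the other two: 273² + 560² = 388129 = 623².

right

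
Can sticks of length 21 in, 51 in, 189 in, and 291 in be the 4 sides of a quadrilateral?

For a quadrilateral, each side must be shorter than the sum of the others.
Here the longest side is 291, but the remaining 3 sides sum to only 261.

No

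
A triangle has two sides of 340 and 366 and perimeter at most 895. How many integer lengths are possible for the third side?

Triangle inequality: 26 < x < 706. Perimeter ≤ 895 gives x ≤ 895 − 340 − 366 = 189.
So 26 < x ≤ 189; integers 27 through 189: 163 values.

163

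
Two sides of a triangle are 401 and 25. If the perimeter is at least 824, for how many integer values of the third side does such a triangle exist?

Triangle inequality: 376 < x < 426. Perimeter ≥ 824 gives x ≥ 824 − 401 − 25 = 398.
So 398 ≤ x < 426; integers 398 through 425: 28 values.

28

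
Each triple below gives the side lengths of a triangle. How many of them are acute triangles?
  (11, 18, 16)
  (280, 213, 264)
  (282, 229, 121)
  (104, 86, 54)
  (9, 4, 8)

(11,18,16): 11²+16² = 377 > 324 = 18² → acute
(280,213,264): 213²+264² = 115065 > 78400 = 280² → acute
(282,229,121): 121²+229² = 67082 < 79524 = 282² → obtuse
(104,86,54): 54²+86² = 10312 < 10816 = 104² → obtuse
(9,4,8): 4²+8² = 80 < 81 = 9² → obtuse
2 of the 5 are acute.

2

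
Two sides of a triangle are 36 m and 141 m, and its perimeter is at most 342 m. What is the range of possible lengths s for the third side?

105 < s ≤ 165

Triangle inequality alone gives 105 < s < 177.
The perimeter condition gives s ≤ 342 − 36 − 141 = 165.
Intersecting the two: 105 < s ≤ 165.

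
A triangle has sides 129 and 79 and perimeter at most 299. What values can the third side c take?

50 < c ≤ 91

Triangle inequality alone gives 50 < c < 208.
The perimeter condition gives c ≤ 299 − 129 − 79 = 91.
Intersecting the two: 50 < c ≤ 91.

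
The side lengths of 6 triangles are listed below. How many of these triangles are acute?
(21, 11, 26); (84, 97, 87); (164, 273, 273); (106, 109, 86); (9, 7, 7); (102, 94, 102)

(21,11,26): 11²+21² = 562 < 676 = 26² → obtuse
(84,97,87): 84²+87² = 14625 > 9409 = 97² → acute
(164,273,273): 164²+273² = 101425 > 74529 = 273² → acute
(106,109,86): 86²+106² = 18632 > 11881 = 109² → acute
(9,7,7): 7²+7² = 98 > 81 = 9² → acute
(102,94,102): 94²+102² = 19240 > 10404 = 102² → acute
5 of the 6 are acute.

5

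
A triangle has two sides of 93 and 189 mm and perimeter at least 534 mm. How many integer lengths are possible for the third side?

30

Triangle inequality: 96 < x < 282. Perimeter ≥ 534 gives x ≥ 534 − 93 − 189 = 252.
So 252 ≤ x < 282; integers 252 through 281: 30 values.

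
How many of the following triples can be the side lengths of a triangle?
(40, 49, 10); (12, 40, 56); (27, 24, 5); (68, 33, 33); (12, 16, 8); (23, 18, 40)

4

(10,40,49): 10+40 > 49 → valid
(12,40,56): 12+40 ≤ 56 → not valid
(5,24,27): 5+24 > 27 → valid
(33,33,68): 33+33 ≤ 68 → not valid
(8,12,16): 8+12 > 16 → valid
(18,23,40): 18+23 > 40 → valid
4 of the 6 triples form a triangle.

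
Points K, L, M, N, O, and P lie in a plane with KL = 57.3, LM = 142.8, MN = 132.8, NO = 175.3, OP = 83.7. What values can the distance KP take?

0 ≤ KP ≤ 591.9

The maximum is all hops collinear in one direction: 57.3 + 142.8 + 132.8 + 175.3 + 83.7 = 591.9.
The longest hop is 175.3; the others sum to 416.6. Since 175.3 ≤ 416.6, the path can fold back on itself completely, so the minimum distance is 0.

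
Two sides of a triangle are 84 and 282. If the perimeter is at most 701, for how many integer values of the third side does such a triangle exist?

137

Triangle inequality: 198 < x < 366. Perimeter ≤ 701 gives x ≤ 701 − 84 − 282 = 335.
So 198 < x ≤ 335; integers 199 through 335: 137 values.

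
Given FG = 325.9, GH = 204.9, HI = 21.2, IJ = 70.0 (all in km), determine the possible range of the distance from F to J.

The maximum is all hops collinear in one direction: 325.9 + 204.9 + 21.2 + 70.0 = 622.0.
The longest hop is 325.9; the others sum to 296.1. Folding the others back against it leaves at least 325.9 − 296.1 = 29.8.

29.8 ≤ FJ ≤ 622.0 km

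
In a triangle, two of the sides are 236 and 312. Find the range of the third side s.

76 < s < 548

By the triangle inequality, s must be less than 236 + 312 = 548 and greater than |236 − 312| = 76.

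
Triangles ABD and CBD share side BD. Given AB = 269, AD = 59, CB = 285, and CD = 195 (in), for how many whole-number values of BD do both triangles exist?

117

From triangle ABD: 210 < BD < 328.
From triangle CBD: 90 < BD < 480.
Intersection: 210 < BD < 328, so integers 211 through 327: 117 values.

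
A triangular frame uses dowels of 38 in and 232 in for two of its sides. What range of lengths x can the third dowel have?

By the triangle inequality, x must be less than 38 + 232 = 270 and greater than |38 − 232| = 194.

194 < x < 270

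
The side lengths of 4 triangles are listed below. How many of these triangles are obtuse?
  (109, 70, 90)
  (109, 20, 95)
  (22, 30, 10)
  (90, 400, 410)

(109,70,90): 70²+90² = 13000 > 11881 = 109² → acute
(109,20,95): 20²+95² = 9425 < 11881 = 109² → obtuse
(22,30,10): 10²+22² = 584 < 900 = 30² → obtuse
(90,400,410): 90²+400² = 168100 = 410² → right
2 of the 4 are obtuse.

2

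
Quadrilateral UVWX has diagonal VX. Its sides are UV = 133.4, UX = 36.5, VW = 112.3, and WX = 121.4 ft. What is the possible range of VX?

96.9 < VX < 169.9

From triangle UVX: |133.4 − 36.5| < VX < 133.4 + 36.5, i.e. 96.9 < VX < 169.9.
From triangle WVX: 9.1 < VX < 233.7.
Both must hold, so VX lies in the intersection.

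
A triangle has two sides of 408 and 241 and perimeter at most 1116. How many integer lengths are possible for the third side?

300

Triangle inequality: 167 < x < 649. Perimeter ≤ 1116 gives x ≤ 1116 − 408 − 241 = 467.
So 167 < x ≤ 467; integers 168 through 467: 300 values.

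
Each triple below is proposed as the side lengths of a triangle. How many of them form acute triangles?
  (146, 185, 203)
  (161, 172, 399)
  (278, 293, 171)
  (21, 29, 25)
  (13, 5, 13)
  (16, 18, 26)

(146,185,203): 146²+185² = 55541 > 41209 = 203² → acute
(161,172,399): 161+172 ≤ 399, not a triangle
(278,293,171): 171²+278² = 106525 > 85849 = 293² → acute
(21,29,25): 21²+25² = 1066 > 841 = 29² → acute
(13,5,13): 5²+13² = 194 > 169 = 13² → acute
(16,18,26): 16²+18² = 580 < 676 = 26² → obtuse
4 of the 6 are acute.

4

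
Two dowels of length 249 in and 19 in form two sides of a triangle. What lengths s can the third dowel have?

By the triangle inequality, s must be less than 249 + 19 = 268 and greater than |249 − 19| = 230.

230 < s < 268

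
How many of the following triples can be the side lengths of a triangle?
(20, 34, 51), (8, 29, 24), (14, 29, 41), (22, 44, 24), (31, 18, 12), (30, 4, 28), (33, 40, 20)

6

(20,34,51): 20+34 > 51 → valid
(8,24,29): 8+24 > 29 → valid
(14,29,41): 14+29 > 41 → valid
(22,24,44): 22+24 > 44 → valid
(12,18,31): 12+18 ≤ 31 → not valid
(4,28,30): 4+28 > 30 → valid
(20,33,40): 20+33 > 40 → valid
6 of the 7 triples form a triangle.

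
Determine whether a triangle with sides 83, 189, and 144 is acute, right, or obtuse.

Compare the square of the longest side to the sum of squares of the other two: 83² + 144² = 27625 < 35721 = 189².

obtuse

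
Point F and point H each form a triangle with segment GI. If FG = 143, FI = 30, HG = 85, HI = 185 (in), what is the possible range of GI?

From triangle FGI: |143 − 30| < GI < 143 + 30, i.e. 113 < GI < 173.
From triangle HGI: 100 < GI < 270.
Both must hold, so GI lies in the intersection.

113 < GI < 173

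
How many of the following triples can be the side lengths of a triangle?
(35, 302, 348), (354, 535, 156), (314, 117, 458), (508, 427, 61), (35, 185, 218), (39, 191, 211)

2

(35,302,348): 35+302 ≤ 348 → not valid
(156,354,535): 156+354 ≤ 535 → not valid
(117,314,458): 117+314 ≤ 458 → not valid
(61,427,508): 61+427 ≤ 508 → not valid
(35,185,218): 35+185 > 218 → valid
(39,191,211): 39+191 > 211 → valid
2 of the 6 triples form a triangle.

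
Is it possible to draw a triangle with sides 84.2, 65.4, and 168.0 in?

The longest side is 168.0, but the other two sum to only 149.6.
149.6 < 168.0, so the triangle inequality fails.

No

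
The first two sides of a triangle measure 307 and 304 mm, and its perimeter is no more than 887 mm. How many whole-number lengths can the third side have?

273

Triangle inequality: 3 < x < 611. Perimeter ≤ 887 gives x ≤ 887 − 307 − 304 = 276.
So 3 < x ≤ 276; integers 4 through 276: 273 values.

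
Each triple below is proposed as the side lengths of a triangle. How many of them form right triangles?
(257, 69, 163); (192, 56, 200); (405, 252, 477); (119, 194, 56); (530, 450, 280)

(257,69,163): 69+163 ≤ 257, not a triangle
(192,56,200): 56²+192² = 40000 = 200² → right
(405,252,477): 252²+405² = 227529 = 477² → right
(119,194,56): 56+119 ≤ 194, not a triangle
(530,450,280): 280²+450² = 280900 = 530² → right
3 of the 5 are right.

3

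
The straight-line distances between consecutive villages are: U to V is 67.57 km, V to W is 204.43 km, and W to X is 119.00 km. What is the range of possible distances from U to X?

The maximum is all hops collinear in one direction: 67.57 + 204.43 + 119.00 = 391.00.
The longest hop is 204.43; the others sum to 186.57. Folding the others back against it leaves at least 204.43 − 186.57 = 17.86.

17.86 ≤ UX ≤ 391.00 km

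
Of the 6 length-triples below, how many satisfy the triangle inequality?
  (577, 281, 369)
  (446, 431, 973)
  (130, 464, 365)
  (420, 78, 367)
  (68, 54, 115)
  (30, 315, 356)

4

(281,369,577): 281+369 > 577 → valid
(431,446,973): 431+446 ≤ 973 → not valid
(130,365,464): 130+365 > 464 → valid
(78,367,420): 78+367 > 420 → valid
(54,68,115): 54+68 > 115 → valid
(30,315,356): 30+315 ≤ 356 → not valid
4 of the 6 triples form a triangle.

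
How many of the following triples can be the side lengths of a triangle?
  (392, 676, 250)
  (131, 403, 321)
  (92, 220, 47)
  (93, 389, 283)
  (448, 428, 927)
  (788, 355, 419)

(250,392,676): 250+392 ≤ 676 → not valid
(131,321,403): 131+321 > 403 → valid
(47,92,220): 47+92 ≤ 220 → not valid
(93,283,389): 93+283 ≤ 389 → not valid
(428,448,927): 428+448 ≤ 927 → not valid
(355,419,788): 355+419 ≤ 788 → not valid
1 of the 6 triples forms a triangle.

1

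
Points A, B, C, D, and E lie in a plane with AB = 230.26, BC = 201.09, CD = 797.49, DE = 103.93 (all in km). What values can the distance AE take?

262.21 ≤ AE ≤ 1332.77 km

The maximum is all hops collinear in one direction: 230.26 + 201.09 + 797.49 + 103.93 = 1332.77.
The longest hop is 797.49; the others sum to 535.28. Folding the others back against it leaves at least 797.49 − 535.28 = 262.21.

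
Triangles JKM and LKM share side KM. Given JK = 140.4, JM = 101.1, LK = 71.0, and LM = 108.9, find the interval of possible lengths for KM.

From triangle JKM: |140.4 − 101.1| < KM < 140.4 + 101.1, i.e. 39.3 < KM < 241.5.
From triangle LKM: 37.9 < KM < 179.9.
Both must hold, so KM lies in the intersection.

39.3 < KM < 179.9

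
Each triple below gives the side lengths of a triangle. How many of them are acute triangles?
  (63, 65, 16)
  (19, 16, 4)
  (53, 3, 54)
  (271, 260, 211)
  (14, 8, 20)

(63,65,16): 16²+63² = 4225 = 65² → right
(19,16,4): 4²+16² = 272 < 361 = 19² → obtuse
(53,3,54): 3²+53² = 2818 < 2916 = 54² → obtuse
(271,260,211): 211²+260² = 112121 > 73441 = 271² → acute
(14,8,20): 8²+14² = 260 < 400 = 20² → obtuse
1 of the 5 is acute.

1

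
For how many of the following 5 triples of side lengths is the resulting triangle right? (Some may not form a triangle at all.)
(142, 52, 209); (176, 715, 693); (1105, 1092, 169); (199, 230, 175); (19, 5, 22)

(142,52,209): 52+142 ≤ 209, not a triangle
(176,715,693): 176²+693² = 511225 = 715² → right
(1105,1092,169): 169²+1092² = 1221025 = 1105² → right
(199,230,175): 175²+199² = 70226 > 52900 = 230² → acute
(19,5,22): 5²+19² = 386 < 484 = 22² → obtuse
2 of the 5 are right.

2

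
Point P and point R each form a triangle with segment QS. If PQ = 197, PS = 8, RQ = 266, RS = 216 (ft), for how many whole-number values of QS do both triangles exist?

15

From triangle PQS: 189 < QS < 205.
From triangle RQS: 50 < QS < 482.
Intersection: 189 < QS < 205, so integers 190 through 204: 15 values.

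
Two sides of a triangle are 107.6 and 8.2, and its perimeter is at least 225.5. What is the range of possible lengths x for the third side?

Triangle inequality alone gives 99.4 < x < 115.8.
The perimeter condition gives x ≥ 225.5 − 107.6 − 8.2 = 109.7.
Intersecting the two: 109.7 ≤ x < 115.8.

109.7 ≤ x < 115.8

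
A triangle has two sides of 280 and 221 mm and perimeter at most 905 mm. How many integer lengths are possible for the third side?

345

Triangle inequality: 59 < x < 501. Perimeter ≤ 905 gives x ≤ 905 − 280 − 221 = 404.
So 59 < x ≤ 404; integers 60 through 404: 345 values.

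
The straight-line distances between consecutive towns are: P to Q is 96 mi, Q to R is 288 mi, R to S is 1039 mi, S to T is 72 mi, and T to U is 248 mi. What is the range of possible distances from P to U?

335 ≤ PU ≤ 1743 mi

The maximum is all hops collinear in one direction: 96 + 288 + 1039 + 72 + 248 = 1743.
The longest hop is 1039; the others sum to 704. Folding the others back against it leaves at least 1039 − 704 = 335.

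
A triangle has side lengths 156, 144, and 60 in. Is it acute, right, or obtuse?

right

Compare the square of the longest side to the sum of squares of the other two: 60² + 144² = 24336 = 156².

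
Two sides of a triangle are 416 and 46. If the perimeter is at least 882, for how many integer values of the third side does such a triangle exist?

42

Triangle inequality: 370 < x < 462. Perimeter ≥ 882 gives x ≥ 882 − 416 − 46 = 420.
So 420 ≤ x < 462; integers 420 through 461: 42 values.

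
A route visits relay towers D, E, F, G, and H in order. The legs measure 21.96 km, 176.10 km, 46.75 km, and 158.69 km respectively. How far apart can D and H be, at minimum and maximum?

The maximum is all hops collinear in one direction: 21.96 + 176.10 + 46.75 + 158.69 = 403.50.
The longest hop is 176.10; the others sum to 227.40. Since 176.10 ≤ 227.40, the path can fold back on itself completely, so the minimum distance is 0.

0 ≤ DH ≤ 403.50 km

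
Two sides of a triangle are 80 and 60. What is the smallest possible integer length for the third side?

The third side must be strictly greater than |80 − 60| = 20.
The smallest integer above 20 is 21.

21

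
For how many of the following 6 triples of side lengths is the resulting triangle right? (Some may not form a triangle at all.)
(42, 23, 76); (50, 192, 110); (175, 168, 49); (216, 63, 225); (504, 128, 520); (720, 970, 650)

(42,23,76): 23+42 ≤ 76, not a triangle
(50,192,110): 50+110 ≤ 192, not a triangle
(175,168,49): 49²+168² = 30625 = 175² → right
(216,63,225): 63²+216² = 50625 = 225² → right
(504,128,520): 128²+504² = 270400 = 520² → right
(720,970,650): 650²+720² = 940900 = 970² → right
4 of the 6 are right.

4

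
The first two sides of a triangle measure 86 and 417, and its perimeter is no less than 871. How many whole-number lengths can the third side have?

Triangle inequality: 331 < x < 503. Perimeter ≥ 871 gives x ≥ 871 − 86 − 417 = 368.
So 368 ≤ x < 503; integers 368 through 502: 135 values.

135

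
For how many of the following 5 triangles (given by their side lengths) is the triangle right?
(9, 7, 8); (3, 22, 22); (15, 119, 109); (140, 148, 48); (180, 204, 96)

2

(9,7,8): 7²+8² = 113 > 81 = 9² → acute
(3,22,22): 3²+22² = 493 > 484 = 22² → acute
(15,119,109): 15²+109² = 12106 < 14161 = 119² → obtuse
(140,148,48): 48²+140² = 21904 = 148² → right
(180,204,96): 96²+180² = 41616 = 204² → right
2 of the 5 are right.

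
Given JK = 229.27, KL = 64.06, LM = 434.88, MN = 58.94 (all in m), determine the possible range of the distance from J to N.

82.61 ≤ JN ≤ 787.15 m

The maximum is all hops collinear in one direction: 229.27 + 64.06 + 434.88 + 58.94 = 787.15.
The longest hop is 434.88; the others sum to 352.27. Folding the others back against it leaves at least 434.88 − 352.27 = 82.61.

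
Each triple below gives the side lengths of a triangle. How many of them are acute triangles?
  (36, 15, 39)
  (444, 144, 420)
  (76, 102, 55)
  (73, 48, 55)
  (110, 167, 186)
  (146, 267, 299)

(36,15,39): 15²+36² = 1521 = 39² → right
(444,144,420): 144²+420² = 197136 = 444² → right
(76,102,55): 55²+76² = 8801 < 10404 = 102² → obtuse
(73,48,55): 48²+55² = 5329 = 73² → right
(110,167,186): 110²+167² = 39989 > 34596 = 186² → acute
(146,267,299): 146²+267² = 92605 > 89401 = 299² → acute
2 of the 6 are acute.

2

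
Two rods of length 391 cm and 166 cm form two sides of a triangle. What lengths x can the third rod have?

By the triangle inequality, x must be less than 391 + 166 = 557 and greater than |391 − 166| = 225.

225 < x < 557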